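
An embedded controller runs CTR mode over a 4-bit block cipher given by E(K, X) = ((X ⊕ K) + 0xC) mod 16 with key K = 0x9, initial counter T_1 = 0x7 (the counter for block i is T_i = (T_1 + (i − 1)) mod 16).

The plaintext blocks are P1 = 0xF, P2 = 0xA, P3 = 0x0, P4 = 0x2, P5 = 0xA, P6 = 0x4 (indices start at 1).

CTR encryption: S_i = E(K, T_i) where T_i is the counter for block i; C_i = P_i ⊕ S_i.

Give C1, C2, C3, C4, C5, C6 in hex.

C1: T = 0x7, S = E(K, T) = 0xA; 0xF ⊕ 0xA = 0x5.
C2: T = 0x8, S = E(K, T) = 0xD; 0xA ⊕ 0xD = 0x7.
C3: T = 0x9, S = E(K, T) = 0xC; 0x0 ⊕ 0xC = 0xC.
C4: T = 0xA, S = E(K, T) = 0xF; 0x2 ⊕ 0xF = 0xD.
C5: T = 0xB, S = E(K, T) = 0xE; 0xA ⊕ 0xE = 0x4.
C6: T = 0xC, S = E(K, T) = 0x1; 0x4 ⊕ 0x1 = 0x5.

C1 = 0x5, C2 = 0x7, C3 = 0xC, C4 = 0xD, C5 = 0x4, C6 = 0x5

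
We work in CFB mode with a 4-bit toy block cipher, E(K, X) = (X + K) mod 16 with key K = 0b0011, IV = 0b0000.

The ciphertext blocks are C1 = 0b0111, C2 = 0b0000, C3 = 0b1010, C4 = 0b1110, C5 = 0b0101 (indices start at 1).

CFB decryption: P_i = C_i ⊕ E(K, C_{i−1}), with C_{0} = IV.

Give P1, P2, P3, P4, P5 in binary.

P1: E(K, 0b0000) = 0b0011; 0b0111 ⊕ 0b0011 = 0b0100.
P2: E(K, 0b0111) = 0b1010; 0b0000 ⊕ 0b1010 = 0b1010.
P3: E(K, 0b0000) = 0b0011; 0b1010 ⊕ 0b0011 = 0b1001.
P4: E(K, 0b1010) = 0b1101; 0b1110 ⊕ 0b1101 = 0b0011.
P5: E(K, 0b1110) = 0b0001; 0b0101 ⊕ 0b0001 = 0b0100.

P1 = 0b0100, P2 = 0b1010, P3 = 0b1001, P4 = 0b0011, P5 = 0b0100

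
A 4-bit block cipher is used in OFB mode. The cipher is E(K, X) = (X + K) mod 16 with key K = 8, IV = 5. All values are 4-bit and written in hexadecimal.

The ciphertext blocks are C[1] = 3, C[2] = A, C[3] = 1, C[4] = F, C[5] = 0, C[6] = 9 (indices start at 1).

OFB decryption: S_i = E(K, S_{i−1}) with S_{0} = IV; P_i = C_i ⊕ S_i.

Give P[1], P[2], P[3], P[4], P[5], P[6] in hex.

P[1] = E, P[2] = F, P[3] = C, P[4] = A, P[5] = D, P[6] = C

P[1]: S = E(K, 5) = D; 3 ⊕ D = E.
P[2]: S = E(K, D) = 5; A ⊕ 5 = F.
P[3]: S = E(K, 5) = D; 1 ⊕ D = C.
P[4]: S = E(K, D) = 5; F ⊕ 5 = A.
P[5]: S = E(K, 5) = D; 0 ⊕ D = D.
P[6]: S = E(K, D) = 5; 9 ⊕ 5 = C.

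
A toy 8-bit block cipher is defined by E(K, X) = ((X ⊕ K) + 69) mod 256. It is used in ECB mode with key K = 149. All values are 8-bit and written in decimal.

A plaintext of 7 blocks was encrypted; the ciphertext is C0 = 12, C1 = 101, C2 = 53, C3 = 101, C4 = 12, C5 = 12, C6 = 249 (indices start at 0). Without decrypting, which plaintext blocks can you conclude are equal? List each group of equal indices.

P0 = P4 = P5; P1 = P3

ECB encrypts each block independently with the same key, so equal ciphertext blocks imply equal plaintext blocks.
C0 = C4 = C5 = 12, so P0 = P4 = P5.
C1 = C3 = 101, so P1 = P3.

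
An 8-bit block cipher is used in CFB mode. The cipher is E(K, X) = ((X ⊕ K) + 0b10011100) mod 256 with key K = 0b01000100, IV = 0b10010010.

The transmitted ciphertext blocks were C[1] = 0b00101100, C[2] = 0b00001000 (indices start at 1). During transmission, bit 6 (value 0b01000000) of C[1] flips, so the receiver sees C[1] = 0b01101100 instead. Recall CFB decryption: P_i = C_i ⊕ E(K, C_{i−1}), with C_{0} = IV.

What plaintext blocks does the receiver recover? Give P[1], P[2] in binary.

Only C[1] changed, to 0b01101100. In CFB, a change in C_i flips the same bit in P_i and garbles P_{i+1}. Decrypting the received ciphertext:
P[1]: E(K, 0b10010010) = 0b01110010; 0b01101100 ⊕ 0b01110010 = 0b00011110.
P[2]: E(K, 0b01101100) = 0b11000100; 0b00001000 ⊕ 0b11000100 = 0b11001100.
Blocks that differ from the original plaintext: P[1], P[2].

P[1] = 0b00011110, P[2] = 0b11001100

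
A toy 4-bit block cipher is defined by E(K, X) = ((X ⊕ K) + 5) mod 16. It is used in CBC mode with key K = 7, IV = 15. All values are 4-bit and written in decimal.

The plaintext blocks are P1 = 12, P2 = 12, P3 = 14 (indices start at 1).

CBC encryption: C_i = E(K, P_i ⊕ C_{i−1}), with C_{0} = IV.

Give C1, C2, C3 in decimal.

C1: P1 ⊕ 15 = 3; E(K, 3) = 9.
C2: P2 ⊕ 9 = 5; E(K, 5) = 7.
C3: P3 ⊕ 7 = 9; E(K, 9) = 3.

C1 = 9, C2 = 7, C3 = 3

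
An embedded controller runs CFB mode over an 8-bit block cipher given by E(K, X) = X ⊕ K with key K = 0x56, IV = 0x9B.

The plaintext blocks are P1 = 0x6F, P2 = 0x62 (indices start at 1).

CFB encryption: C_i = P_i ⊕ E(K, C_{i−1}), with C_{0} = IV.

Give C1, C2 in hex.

C1 = 0xA2, C2 = 0x96

C1: E(K, 0x9B) = 0xCD; 0x6F ⊕ 0xCD = 0xA2.
C2: E(K, 0xA2) = 0xF4; 0x62 ⊕ 0xF4 = 0x96.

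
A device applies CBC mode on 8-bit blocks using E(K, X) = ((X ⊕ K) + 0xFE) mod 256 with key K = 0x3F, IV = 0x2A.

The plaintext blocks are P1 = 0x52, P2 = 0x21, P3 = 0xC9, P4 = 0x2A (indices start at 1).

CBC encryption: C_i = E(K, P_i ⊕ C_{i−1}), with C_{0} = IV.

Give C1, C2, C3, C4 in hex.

C1 = 0x45, C2 = 0x59, C3 = 0xAD, C4 = 0xB6

C1: P1 ⊕ 0x2A = 0x78; E(K, 0x78) = 0x45.
C2: P2 ⊕ 0x45 = 0x64; E(K, 0x64) = 0x59.
C3: P3 ⊕ 0x59 = 0x90; E(K, 0x90) = 0xAD.
C4: P4 ⊕ 0xAD = 0x87; E(K, 0x87) = 0xB6.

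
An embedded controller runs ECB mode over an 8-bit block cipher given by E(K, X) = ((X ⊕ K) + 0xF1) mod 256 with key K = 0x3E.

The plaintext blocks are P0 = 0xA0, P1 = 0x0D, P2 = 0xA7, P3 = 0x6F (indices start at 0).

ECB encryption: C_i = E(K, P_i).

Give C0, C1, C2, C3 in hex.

C0 = 0x8F, C1 = 0x24, C2 = 0x8A, C3 = 0x42

C0: E(K, 0xA0) = 0x8F.
C1: E(K, 0x0D) = 0x24.
C2: E(K, 0xA7) = 0x8A.
C3: E(K, 0x6F) = 0x42.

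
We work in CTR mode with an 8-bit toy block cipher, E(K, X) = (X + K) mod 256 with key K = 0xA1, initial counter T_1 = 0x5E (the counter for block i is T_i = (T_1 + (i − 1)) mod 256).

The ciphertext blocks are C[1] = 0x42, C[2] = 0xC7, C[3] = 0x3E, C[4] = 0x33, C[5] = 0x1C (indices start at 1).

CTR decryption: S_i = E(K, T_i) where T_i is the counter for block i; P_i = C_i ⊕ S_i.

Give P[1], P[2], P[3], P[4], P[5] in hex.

P[1]: T = 0x5E, S = E(K, T) = 0xFF; 0x42 ⊕ 0xFF = 0xBD.
P[2]: T = 0x5F, S = E(K, T) = 0x00; 0xC7 ⊕ 0x00 = 0xC7.
P[3]: T = 0x60, S = E(K, T) = 0x01; 0x3E ⊕ 0x01 = 0x3F.
P[4]: T = 0x61, S = E(K, T) = 0x02; 0x33 ⊕ 0x02 = 0x31.
P[5]: T = 0x62, S = E(K, T) = 0x03; 0x1C ⊕ 0x03 = 0x1F.

P[1] = 0xBD, P[2] = 0xC7, P[3] = 0x3F, P[4] = 0x31, P[5] = 0x1F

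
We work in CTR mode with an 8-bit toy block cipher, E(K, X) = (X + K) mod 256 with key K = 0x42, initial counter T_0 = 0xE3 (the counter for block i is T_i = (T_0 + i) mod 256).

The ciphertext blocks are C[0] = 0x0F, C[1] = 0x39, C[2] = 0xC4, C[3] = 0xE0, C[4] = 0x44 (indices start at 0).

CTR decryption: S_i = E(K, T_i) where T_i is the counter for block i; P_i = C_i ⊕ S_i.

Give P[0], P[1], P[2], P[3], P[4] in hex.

P[0]: T = 0xE3, S = E(K, T) = 0x25; 0x0F ⊕ 0x25 = 0x2A.
P[1]: T = 0xE4, S = E(K, T) = 0x26; 0x39 ⊕ 0x26 = 0x1F.
P[2]: T = 0xE5, S = E(K, T) = 0x27; 0xC4 ⊕ 0x27 = 0xE3.
P[3]: T = 0xE6, S = E(K, T) = 0x28; 0xE0 ⊕ 0x28 = 0xC8.
P[4]: T = 0xE7, S = E(K, T) = 0x29; 0x44 ⊕ 0x29 = 0x6D.

P[0] = 0x2A, P[1] = 0x1F, P[2] = 0xE3, P[3] = 0xC8, P[4] = 0x6D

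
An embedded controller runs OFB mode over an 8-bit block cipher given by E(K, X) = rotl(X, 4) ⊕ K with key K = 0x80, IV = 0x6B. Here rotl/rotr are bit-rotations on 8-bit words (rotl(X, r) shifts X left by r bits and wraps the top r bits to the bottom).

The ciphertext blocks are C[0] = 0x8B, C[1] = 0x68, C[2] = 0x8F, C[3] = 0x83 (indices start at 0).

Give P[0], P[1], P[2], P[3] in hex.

P[0] = 0xBD, P[1] = 0x8B, P[2] = 0x31, P[3] = 0xE8

OFB decryption: S_i = E(K, S_{i−1}) with S_{−1} = IV; P_i = C_i ⊕ S_i.
P[0]: S = E(K, 0x6B) = 0x36; 0x8B ⊕ 0x36 = 0xBD.
P[1]: S = E(K, 0x36) = 0xE3; 0x68 ⊕ 0xE3 = 0x8B.
P[2]: S = E(K, 0xE3) = 0xBE; 0x8F ⊕ 0xBE = 0x31.
P[3]: S = E(K, 0xBE) = 0x6B; 0x83 ⊕ 0x6B = 0xE8.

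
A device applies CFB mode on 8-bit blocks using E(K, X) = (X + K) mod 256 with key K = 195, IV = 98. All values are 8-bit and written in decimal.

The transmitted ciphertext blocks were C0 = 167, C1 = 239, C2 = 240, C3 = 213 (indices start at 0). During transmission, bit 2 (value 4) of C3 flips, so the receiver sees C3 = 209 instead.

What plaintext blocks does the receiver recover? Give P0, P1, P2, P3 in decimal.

CFB decryption: P_i = C_i ⊕ E(K, C_{i−1}), with C_{−1} = IV.
Only C3 changed, to 209. In CFB, a change in C_i flips the same bit in P_i and garbles P_{i+1}. Decrypting the received ciphertext:
P0: E(K, 98) = 37; 167 ⊕ 37 = 130.
P1: E(K, 167) = 106; 239 ⊕ 106 = 133.
P2: E(K, 239) = 178; 240 ⊕ 178 = 66.
P3: E(K, 240) = 179; 209 ⊕ 179 = 98.
Blocks that differ from the original plaintext: P3.

P0 = 130, P1 = 133, P2 = 66, P3 = 98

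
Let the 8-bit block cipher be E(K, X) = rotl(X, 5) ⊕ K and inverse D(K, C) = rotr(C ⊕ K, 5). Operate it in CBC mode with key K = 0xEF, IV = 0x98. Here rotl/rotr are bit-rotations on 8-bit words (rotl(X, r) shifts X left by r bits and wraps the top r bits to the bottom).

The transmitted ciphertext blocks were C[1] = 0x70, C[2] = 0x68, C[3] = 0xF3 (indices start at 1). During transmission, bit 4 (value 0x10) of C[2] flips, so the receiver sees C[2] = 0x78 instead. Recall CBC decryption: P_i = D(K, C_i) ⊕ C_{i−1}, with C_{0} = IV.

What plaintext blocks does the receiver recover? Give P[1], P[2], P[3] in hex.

P[1] = 0x64, P[2] = 0xCC, P[3] = 0x98

Only C[2] changed, to 0x78. In CBC, a change in C_i garbles P_i and flips the same bit in P_{i+1}. Decrypting the received ciphertext:
P[1]: D(K, 0x70) = 0xFC; 0xFC ⊕ 0x98 = 0x64.
P[2]: D(K, 0x78) = 0xBC; 0xBC ⊕ 0x70 = 0xCC.
P[3]: D(K, 0xF3) = 0xE0; 0xE0 ⊕ 0x78 = 0x98.
Blocks that differ from the original plaintext: P[2], P[3].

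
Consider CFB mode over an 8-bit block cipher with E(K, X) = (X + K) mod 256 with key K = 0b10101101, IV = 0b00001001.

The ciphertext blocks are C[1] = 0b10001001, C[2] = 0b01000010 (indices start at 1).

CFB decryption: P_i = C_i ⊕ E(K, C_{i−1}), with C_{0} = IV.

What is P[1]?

P[1]: E(K, 0b00001001) = 0b10110110; 0b10001001 ⊕ 0b10110110 = 0b00111111.

P[1] = 0b00111111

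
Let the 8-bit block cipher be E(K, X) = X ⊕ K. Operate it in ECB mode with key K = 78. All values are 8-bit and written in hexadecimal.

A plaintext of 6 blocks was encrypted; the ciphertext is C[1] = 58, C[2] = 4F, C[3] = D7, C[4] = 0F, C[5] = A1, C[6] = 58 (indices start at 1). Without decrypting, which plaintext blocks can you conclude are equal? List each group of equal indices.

ECB encrypts each block independently with the same key, so equal ciphertext blocks imply equal plaintext blocks.
C[1] = C[6] = 58, so P[1] = P[6].

P[1] = P[6]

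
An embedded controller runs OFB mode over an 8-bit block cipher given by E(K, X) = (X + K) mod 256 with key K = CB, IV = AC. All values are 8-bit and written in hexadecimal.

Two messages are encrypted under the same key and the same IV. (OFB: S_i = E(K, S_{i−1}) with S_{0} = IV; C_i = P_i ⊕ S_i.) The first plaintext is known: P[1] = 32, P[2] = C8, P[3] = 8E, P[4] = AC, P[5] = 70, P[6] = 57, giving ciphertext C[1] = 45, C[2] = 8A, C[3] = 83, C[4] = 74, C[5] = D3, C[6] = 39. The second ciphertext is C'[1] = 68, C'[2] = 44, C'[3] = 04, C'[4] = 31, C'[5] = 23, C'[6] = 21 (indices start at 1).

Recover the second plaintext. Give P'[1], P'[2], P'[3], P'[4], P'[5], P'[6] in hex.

P'[1] = 1F, P'[2] = 06, P'[3] = 09, P'[4] = E9, P'[5] = 80, P'[6] = 4F

In OFB with a reused IV, both messages share the same keystream S_i, so C_i ⊕ C'_i = P_i ⊕ P'_i and thus P'_i = P_i ⊕ C_i ⊕ C'_i.
P'[1]: 32 ⊕ 45 ⊕ 68 = 1F.
P'[2]: C8 ⊕ 8A ⊕ 44 = 06.
P'[3]: 8E ⊕ 83 ⊕ 04 = 09.
P'[4]: AC ⊕ 74 ⊕ 31 = E9.
P'[5]: 70 ⊕ D3 ⊕ 23 = 80.
P'[6]: 57 ⊕ 39 ⊕ 21 = 4F.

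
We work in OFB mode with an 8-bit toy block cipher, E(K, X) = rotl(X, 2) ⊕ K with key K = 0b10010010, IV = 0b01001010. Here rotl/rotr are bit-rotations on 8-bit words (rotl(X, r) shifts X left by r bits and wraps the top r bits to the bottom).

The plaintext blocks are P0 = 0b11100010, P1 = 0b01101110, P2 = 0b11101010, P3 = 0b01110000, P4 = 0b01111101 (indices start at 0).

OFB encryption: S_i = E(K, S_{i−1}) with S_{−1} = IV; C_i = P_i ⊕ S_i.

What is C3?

C3 = 0b01101111

C0: S = E(K, 0b01001010) = 0b10111011; 0b11100010 ⊕ 0b10111011 = 0b01011001.
C1: S = E(K, 0b10111011) = 0b01111100; 0b01101110 ⊕ 0b01111100 = 0b00010010.
C2: S = E(K, 0b01111100) = 0b01100011; 0b11101010 ⊕ 0b01100011 = 0b10001001.
C3: S = E(K, 0b01100011) = 0b00011111; 0b01110000 ⊕ 0b00011111 = 0b01101111.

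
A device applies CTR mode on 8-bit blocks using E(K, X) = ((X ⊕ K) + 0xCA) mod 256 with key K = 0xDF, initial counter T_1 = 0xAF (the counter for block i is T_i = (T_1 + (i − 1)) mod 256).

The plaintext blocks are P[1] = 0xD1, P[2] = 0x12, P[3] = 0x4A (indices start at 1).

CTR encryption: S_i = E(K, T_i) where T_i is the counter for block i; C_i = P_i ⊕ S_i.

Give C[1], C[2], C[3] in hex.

C[1]: T = 0xAF, S = E(K, T) = 0x3A; 0xD1 ⊕ 0x3A = 0xEB.
C[2]: T = 0xB0, S = E(K, T) = 0x39; 0x12 ⊕ 0x39 = 0x2B.
C[3]: T = 0xB1, S = E(K, T) = 0x38; 0x4A ⊕ 0x38 = 0x72.

C[1] = 0xEB, C[2] = 0x2B, C[3] = 0x72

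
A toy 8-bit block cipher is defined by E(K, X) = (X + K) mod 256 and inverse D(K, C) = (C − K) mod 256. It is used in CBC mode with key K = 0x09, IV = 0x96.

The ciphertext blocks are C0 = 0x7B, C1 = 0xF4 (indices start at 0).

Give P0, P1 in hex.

CBC decryption: P_i = D(K, C_i) ⊕ C_{i−1}, with C_{−1} = IV.
P0: D(K, 0x7B) = 0x72; 0x72 ⊕ 0x96 = 0xE4.
P1: D(K, 0xF4) = 0xEB; 0xEB ⊕ 0x7B = 0x90.

P0 = 0xE4, P1 = 0x90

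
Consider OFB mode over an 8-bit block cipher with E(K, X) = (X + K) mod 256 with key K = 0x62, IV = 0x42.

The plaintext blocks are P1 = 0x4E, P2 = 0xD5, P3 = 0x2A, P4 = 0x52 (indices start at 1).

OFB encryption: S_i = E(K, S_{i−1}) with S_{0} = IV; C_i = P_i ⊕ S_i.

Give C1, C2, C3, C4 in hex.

C1: S = E(K, 0x42) = 0xA4; 0x4E ⊕ 0xA4 = 0xEA.
C2: S = E(K, 0xA4) = 0x06; 0xD5 ⊕ 0x06 = 0xD3.
C3: S = E(K, 0x06) = 0x68; 0x2A ⊕ 0x68 = 0x42.
C4: S = E(K, 0x68) = 0xCA; 0x52 ⊕ 0xCA = 0x98.

C1 = 0xEA, C2 = 0xD3, C3 = 0x42, C4 = 0x98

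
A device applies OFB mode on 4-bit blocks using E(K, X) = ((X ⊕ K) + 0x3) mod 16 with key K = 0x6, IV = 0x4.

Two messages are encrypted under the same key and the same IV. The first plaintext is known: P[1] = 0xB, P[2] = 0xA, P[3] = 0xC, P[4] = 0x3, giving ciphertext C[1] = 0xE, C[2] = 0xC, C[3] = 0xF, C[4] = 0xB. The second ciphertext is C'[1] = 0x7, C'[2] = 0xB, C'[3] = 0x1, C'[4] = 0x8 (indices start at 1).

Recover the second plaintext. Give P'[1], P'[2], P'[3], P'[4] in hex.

P'[1] = 0x2, P'[2] = 0xD, P'[3] = 0x2, P'[4] = 0x0

In OFB with a reused IV, both messages share the same keystream S_i, so C_i ⊕ C'_i = P_i ⊕ P'_i and thus P'_i = P_i ⊕ C_i ⊕ C'_i.
P'[1]: 0xB ⊕ 0xE ⊕ 0x7 = 0x2.
P'[2]: 0xA ⊕ 0xC ⊕ 0xB = 0xD.
P'[3]: 0xC ⊕ 0xF ⊕ 0x1 = 0x2.
P'[4]: 0x3 ⊕ 0xB ⊕ 0x8 = 0x0.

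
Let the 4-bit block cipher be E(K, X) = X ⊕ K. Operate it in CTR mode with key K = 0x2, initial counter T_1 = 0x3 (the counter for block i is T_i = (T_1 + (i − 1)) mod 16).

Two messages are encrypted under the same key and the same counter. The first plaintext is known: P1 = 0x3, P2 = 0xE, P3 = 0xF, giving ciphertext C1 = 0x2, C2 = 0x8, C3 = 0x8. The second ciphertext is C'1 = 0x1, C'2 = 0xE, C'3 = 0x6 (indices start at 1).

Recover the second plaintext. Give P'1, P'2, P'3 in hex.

In CTR with a reused counter, both messages share the same keystream S_i, so C_i ⊕ C'_i = P_i ⊕ P'_i and thus P'_i = P_i ⊕ C_i ⊕ C'_i.
P'1: 0x3 ⊕ 0x2 ⊕ 0x1 = 0x0.
P'2: 0xE ⊕ 0x8 ⊕ 0xE = 0x8.
P'3: 0xF ⊕ 0x8 ⊕ 0x6 = 0x1.

P'1 = 0x0, P'2 = 0x8, P'3 = 0x1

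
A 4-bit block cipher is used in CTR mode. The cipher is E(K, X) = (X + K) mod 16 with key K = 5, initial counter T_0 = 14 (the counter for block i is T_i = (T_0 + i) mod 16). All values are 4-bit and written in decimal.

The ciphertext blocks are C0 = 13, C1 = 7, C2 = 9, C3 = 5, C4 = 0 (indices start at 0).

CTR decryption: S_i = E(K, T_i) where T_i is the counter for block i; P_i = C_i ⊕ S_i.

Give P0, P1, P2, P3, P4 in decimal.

P0: T = 14, S = E(K, T) = 3; 13 ⊕ 3 = 14.
P1: T = 15, S = E(K, T) = 4; 7 ⊕ 4 = 3.
P2: T = 0, S = E(K, T) = 5; 9 ⊕ 5 = 12.
P3: T = 1, S = E(K, T) = 6; 5 ⊕ 6 = 3.
P4: T = 2, S = E(K, T) = 7; 0 ⊕ 7 = 7.

P0 = 14, P1 = 3, P2 = 12, P3 = 3, P4 = 7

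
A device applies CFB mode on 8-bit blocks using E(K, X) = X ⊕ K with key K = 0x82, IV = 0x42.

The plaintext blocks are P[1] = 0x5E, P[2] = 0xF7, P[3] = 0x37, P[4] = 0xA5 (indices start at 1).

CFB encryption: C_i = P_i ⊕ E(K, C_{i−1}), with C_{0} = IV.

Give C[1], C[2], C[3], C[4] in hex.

C[1] = 0x9E, C[2] = 0xEB, C[3] = 0x5E, C[4] = 0x79

C[1]: E(K, 0x42) = 0xC0; 0x5E ⊕ 0xC0 = 0x9E.
C[2]: E(K, 0x9E) = 0x1C; 0xF7 ⊕ 0x1C = 0xEB.
C[3]: E(K, 0xEB) = 0x69; 0x37 ⊕ 0x69 = 0x5E.
C[4]: E(K, 0x5E) = 0xDC; 0xA5 ⊕ 0xDC = 0x79.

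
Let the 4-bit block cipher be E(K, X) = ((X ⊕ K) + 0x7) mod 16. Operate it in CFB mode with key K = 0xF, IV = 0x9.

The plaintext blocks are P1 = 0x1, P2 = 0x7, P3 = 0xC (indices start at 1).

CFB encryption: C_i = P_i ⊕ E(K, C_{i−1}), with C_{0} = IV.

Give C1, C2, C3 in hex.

C1: E(K, 0x9) = 0xD; 0x1 ⊕ 0xD = 0xC.
C2: E(K, 0xC) = 0xA; 0x7 ⊕ 0xA = 0xD.
C3: E(K, 0xD) = 0x9; 0xC ⊕ 0x9 = 0x5.

C1 = 0xC, C2 = 0xD, C3 = 0x5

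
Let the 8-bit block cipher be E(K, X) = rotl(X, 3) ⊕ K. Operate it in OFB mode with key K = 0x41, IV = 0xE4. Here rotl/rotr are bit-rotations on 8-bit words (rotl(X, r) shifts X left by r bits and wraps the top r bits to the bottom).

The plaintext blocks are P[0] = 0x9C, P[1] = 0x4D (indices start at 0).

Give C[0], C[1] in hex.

OFB encryption: S_i = E(K, S_{i−1}) with S_{−1} = IV; C_i = P_i ⊕ S_i.
C[0]: S = E(K, 0xE4) = 0x66; 0x9C ⊕ 0x66 = 0xFA.
C[1]: S = E(K, 0x66) = 0x72; 0x4D ⊕ 0x72 = 0x3F.

C[0] = 0xFA, C[1] = 0x3F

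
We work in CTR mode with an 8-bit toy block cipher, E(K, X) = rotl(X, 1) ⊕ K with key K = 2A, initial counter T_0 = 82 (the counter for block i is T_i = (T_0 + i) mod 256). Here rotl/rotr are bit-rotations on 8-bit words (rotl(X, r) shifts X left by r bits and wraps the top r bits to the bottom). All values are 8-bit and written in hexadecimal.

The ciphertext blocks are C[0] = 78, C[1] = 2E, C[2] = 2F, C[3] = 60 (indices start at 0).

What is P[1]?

P[1] = 03

CTR decryption: S_i = E(K, T_i) where T_i is the counter for block i; P_i = C_i ⊕ S_i.
P[1]: T = 83, S = E(K, T) = 2D; 2E ⊕ 2D = 03.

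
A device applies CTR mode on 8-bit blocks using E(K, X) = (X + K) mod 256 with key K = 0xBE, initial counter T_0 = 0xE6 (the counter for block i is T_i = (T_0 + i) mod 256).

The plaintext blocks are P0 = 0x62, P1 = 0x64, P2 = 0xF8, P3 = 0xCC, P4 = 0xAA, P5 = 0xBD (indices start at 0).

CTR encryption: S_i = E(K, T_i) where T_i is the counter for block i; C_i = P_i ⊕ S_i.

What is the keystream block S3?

0xA7

C0: T = 0xE6, S = E(K, T) = 0xA4; 0x62 ⊕ 0xA4 = 0xC6.
C1: T = 0xE7, S = E(K, T) = 0xA5; 0x64 ⊕ 0xA5 = 0xC1.
C2: T = 0xE8, S = E(K, T) = 0xA6; 0xF8 ⊕ 0xA6 = 0x5E.
C3: T = 0xE9, S = E(K, T) = 0xA7; 0xCC ⊕ 0xA7 = 0x6B.
So S3 = 0xA7.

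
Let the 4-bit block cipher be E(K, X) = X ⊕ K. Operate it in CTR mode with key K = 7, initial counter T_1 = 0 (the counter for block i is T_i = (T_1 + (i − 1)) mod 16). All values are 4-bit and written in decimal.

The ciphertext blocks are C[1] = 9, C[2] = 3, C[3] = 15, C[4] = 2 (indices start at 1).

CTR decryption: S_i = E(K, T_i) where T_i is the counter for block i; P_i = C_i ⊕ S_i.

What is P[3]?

P[3]: T = 2, S = E(K, T) = 5; 15 ⊕ 5 = 10.

P[3] = 10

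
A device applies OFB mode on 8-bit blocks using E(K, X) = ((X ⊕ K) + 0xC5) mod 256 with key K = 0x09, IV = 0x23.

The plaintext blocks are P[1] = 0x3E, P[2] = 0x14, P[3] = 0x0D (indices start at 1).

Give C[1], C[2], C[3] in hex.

C[1] = 0xD1, C[2] = 0xBF, C[3] = 0x6A

OFB encryption: S_i = E(K, S_{i−1}) with S_{0} = IV; C_i = P_i ⊕ S_i.
C[1]: S = E(K, 0x23) = 0xEF; 0x3E ⊕ 0xEF = 0xD1.
C[2]: S = E(K, 0xEF) = 0xAB; 0x14 ⊕ 0xAB = 0xBF.
C[3]: S = E(K, 0xAB) = 0x67; 0x0D ⊕ 0x67 = 0x6A.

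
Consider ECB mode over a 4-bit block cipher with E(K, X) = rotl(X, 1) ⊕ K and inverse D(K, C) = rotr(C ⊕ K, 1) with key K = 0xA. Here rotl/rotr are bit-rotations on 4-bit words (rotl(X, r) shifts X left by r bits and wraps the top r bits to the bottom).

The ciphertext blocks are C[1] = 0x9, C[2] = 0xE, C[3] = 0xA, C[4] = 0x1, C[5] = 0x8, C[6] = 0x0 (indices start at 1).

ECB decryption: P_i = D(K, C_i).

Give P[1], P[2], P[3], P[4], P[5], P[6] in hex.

P[1] = 0x9, P[2] = 0x2, P[3] = 0x0, P[4] = 0xD, P[5] = 0x1, P[6] = 0x5

P[1]: D(K, 0x9) = 0x9.
P[2]: D(K, 0xE) = 0x2.
P[3]: D(K, 0xA) = 0x0.
P[4]: D(K, 0x1) = 0xD.
P[5]: D(K, 0x8) = 0x1.
P[6]: D(K, 0x0) = 0x5.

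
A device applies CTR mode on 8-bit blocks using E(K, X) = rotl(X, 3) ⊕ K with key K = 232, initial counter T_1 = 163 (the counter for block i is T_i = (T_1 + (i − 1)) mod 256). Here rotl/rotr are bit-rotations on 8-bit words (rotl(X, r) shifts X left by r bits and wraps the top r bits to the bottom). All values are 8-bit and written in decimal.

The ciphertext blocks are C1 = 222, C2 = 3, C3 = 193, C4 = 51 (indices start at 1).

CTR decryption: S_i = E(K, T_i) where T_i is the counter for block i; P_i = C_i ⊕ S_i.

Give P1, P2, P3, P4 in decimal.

P1 = 43, P2 = 206, P3 = 4, P4 = 238

P1: T = 163, S = E(K, T) = 245; 222 ⊕ 245 = 43.
P2: T = 164, S = E(K, T) = 205; 3 ⊕ 205 = 206.
P3: T = 165, S = E(K, T) = 197; 193 ⊕ 197 = 4.
P4: T = 166, S = E(K, T) = 221; 51 ⊕ 221 = 238.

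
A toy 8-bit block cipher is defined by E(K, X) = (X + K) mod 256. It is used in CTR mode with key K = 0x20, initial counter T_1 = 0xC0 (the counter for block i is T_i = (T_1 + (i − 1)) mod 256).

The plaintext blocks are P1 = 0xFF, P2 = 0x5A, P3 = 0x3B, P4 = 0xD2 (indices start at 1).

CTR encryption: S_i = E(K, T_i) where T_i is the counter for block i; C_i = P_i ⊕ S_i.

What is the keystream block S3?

0xE2

C1: T = 0xC0, S = E(K, T) = 0xE0; 0xFF ⊕ 0xE0 = 0x1F.
C2: T = 0xC1, S = E(K, T) = 0xE1; 0x5A ⊕ 0xE1 = 0xBB.
C3: T = 0xC2, S = E(K, T) = 0xE2; 0x3B ⊕ 0xE2 = 0xD9.
So S3 = 0xE2.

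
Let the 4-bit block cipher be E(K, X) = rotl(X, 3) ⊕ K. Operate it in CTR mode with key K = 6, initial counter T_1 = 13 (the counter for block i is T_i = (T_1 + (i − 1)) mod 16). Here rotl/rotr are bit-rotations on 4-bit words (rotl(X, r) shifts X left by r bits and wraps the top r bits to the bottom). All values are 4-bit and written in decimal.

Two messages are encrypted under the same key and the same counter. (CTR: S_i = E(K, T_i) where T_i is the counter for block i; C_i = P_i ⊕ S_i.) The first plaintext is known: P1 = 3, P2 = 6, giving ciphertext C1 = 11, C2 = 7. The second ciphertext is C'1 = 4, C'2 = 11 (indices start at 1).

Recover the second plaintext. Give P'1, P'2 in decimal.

P'1 = 12, P'2 = 10

In CTR with a reused counter, both messages share the same keystream S_i, so C_i ⊕ C'_i = P_i ⊕ P'_i and thus P'_i = P_i ⊕ C_i ⊕ C'_i.
P'1: 3 ⊕ 11 ⊕ 4 = 12.
P'2: 6 ⊕ 7 ⊕ 11 = 10.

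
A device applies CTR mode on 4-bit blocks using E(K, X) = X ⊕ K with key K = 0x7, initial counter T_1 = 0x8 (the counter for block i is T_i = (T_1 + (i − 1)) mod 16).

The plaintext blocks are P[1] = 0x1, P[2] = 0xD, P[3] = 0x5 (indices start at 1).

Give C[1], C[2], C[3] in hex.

CTR encryption: S_i = E(K, T_i) where T_i is the counter for block i; C_i = P_i ⊕ S_i.
C[1]: T = 0x8, S = E(K, T) = 0xF; 0x1 ⊕ 0xF = 0xE.
C[2]: T = 0x9, S = E(K, T) = 0xE; 0xD ⊕ 0xE = 0x3.
C[3]: T = 0xA, S = E(K, T) = 0xD; 0x5 ⊕ 0xD = 0x8.

C[1] = 0xE, C[2] = 0x3, C[3] = 0x8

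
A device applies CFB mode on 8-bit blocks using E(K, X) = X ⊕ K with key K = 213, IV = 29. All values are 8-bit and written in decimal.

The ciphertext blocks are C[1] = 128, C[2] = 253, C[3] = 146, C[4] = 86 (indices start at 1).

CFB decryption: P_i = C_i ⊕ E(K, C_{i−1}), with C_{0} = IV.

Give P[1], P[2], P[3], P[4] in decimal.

P[1]: E(K, 29) = 200; 128 ⊕ 200 = 72.
P[2]: E(K, 128) = 85; 253 ⊕ 85 = 168.
P[3]: E(K, 253) = 40; 146 ⊕ 40 = 186.
P[4]: E(K, 146) = 71; 86 ⊕ 71 = 17.

P[1] = 72, P[2] = 168, P[3] = 186, P[4] = 17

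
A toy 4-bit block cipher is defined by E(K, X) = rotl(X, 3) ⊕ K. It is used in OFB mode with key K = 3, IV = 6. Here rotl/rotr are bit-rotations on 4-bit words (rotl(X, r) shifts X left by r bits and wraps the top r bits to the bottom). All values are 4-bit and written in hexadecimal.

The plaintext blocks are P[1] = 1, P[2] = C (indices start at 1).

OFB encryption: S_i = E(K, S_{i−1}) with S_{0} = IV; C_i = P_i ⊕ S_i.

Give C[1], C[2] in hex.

C[1]: S = E(K, 6) = 0; 1 ⊕ 0 = 1.
C[2]: S = E(K, 0) = 3; C ⊕ 3 = F.

C[1] = 1, C[2] = F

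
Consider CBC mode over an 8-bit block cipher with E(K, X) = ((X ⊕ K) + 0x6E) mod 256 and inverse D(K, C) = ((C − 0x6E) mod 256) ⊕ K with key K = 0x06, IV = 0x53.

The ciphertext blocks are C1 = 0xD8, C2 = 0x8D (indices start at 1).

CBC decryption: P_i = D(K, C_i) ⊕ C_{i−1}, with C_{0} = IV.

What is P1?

P1 = 0x3F

P1: D(K, 0xD8) = 0x6C; 0x6C ⊕ 0x53 = 0x3F.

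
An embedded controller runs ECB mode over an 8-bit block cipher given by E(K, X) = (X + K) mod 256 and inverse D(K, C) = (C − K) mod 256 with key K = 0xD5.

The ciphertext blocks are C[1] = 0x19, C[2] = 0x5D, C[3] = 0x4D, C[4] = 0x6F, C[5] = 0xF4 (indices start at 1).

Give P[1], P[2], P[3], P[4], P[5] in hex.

P[1] = 0x44, P[2] = 0x88, P[3] = 0x78, P[4] = 0x9A, P[5] = 0x1F

ECB decryption: P_i = D(K, C_i).
P[1]: D(K, 0x19) = 0x44.
P[2]: D(K, 0x5D) = 0x88.
P[3]: D(K, 0x4D) = 0x78.
P[4]: D(K, 0x6F) = 0x9A.
P[5]: D(K, 0xF4) = 0x1F.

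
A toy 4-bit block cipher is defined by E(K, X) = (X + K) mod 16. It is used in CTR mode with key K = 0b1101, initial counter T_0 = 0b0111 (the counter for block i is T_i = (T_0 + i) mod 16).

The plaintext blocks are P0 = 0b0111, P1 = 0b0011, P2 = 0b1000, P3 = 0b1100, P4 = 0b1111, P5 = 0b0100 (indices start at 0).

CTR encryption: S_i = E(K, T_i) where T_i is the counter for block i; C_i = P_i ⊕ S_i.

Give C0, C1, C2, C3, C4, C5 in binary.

C0 = 0b0011, C1 = 0b0110, C2 = 0b1110, C3 = 0b1011, C4 = 0b0111, C5 = 0b1101

C0: T = 0b0111, S = E(K, T) = 0b0100; 0b0111 ⊕ 0b0100 = 0b0011.
C1: T = 0b1000, S = E(K, T) = 0b0101; 0b0011 ⊕ 0b0101 = 0b0110.
C2: T = 0b1001, S = E(K, T) = 0b0110; 0b1000 ⊕ 0b0110 = 0b1110.
C3: T = 0b1010, S = E(K, T) = 0b0111; 0b1100 ⊕ 0b0111 = 0b1011.
C4: T = 0b1011, S = E(K, T) = 0b1000; 0b1111 ⊕ 0b1000 = 0b0111.
C5: T = 0b1100, S = E(K, T) = 0b1001; 0b0100 ⊕ 0b1001 = 0b1101.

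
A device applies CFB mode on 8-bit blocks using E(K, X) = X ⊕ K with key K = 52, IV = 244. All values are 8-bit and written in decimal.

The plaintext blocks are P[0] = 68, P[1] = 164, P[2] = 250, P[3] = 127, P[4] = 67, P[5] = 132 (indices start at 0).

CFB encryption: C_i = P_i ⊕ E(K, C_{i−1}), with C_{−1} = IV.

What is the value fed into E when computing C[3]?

218

C[0]: E(K, 244) = 192; 68 ⊕ 192 = 132.
C[1]: E(K, 132) = 176; 164 ⊕ 176 = 20.
C[2]: E(K, 20) = 32; 250 ⊕ 32 = 218.
C[3]: E(K, 218) = 238; 127 ⊕ 238 = 145.
So the input to E for block [3] is 218.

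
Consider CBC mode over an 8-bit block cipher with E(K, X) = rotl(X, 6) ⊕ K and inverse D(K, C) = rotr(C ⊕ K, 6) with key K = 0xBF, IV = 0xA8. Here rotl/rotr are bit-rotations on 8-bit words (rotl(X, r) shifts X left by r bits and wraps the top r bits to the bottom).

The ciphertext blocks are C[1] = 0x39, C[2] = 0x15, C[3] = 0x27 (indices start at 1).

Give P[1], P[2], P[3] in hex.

P[1] = 0xB2, P[2] = 0x93, P[3] = 0x77

CBC decryption: P_i = D(K, C_i) ⊕ C_{i−1}, with C_{0} = IV.
P[1]: D(K, 0x39) = 0x1A; 0x1A ⊕ 0xA8 = 0xB2.
P[2]: D(K, 0x15) = 0xAA; 0xAA ⊕ 0x39 = 0x93.
P[3]: D(K, 0x27) = 0x62; 0x62 ⊕ 0x15 = 0x77.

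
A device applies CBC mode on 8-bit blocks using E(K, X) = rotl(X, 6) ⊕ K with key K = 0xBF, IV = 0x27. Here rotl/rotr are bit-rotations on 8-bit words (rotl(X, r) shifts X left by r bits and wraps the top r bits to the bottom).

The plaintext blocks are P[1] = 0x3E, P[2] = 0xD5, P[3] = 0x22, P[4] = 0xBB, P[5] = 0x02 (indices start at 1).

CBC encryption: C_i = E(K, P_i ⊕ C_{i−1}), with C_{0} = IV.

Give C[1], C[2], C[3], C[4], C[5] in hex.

C[1] = 0xF9, C[2] = 0xB4, C[3] = 0x1A, C[4] = 0xD7, C[5] = 0xCA

C[1]: P[1] ⊕ 0x27 = 0x19; E(K, 0x19) = 0xF9.
C[2]: P[2] ⊕ 0xF9 = 0x2C; E(K, 0x2C) = 0xB4.
C[3]: P[3] ⊕ 0xB4 = 0x96; E(K, 0x96) = 0x1A.
C[4]: P[4] ⊕ 0x1A = 0xA1; E(K, 0xA1) = 0xD7.
C[5]: P[5] ⊕ 0xD7 = 0xD5; E(K, 0xD5) = 0xCA.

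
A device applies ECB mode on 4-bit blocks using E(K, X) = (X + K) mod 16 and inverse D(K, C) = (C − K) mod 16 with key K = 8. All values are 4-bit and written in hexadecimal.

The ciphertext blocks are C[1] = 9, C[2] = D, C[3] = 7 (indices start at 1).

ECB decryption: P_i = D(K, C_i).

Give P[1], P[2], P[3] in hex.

P[1]: D(K, 9) = 1.
P[2]: D(K, D) = 5.
P[3]: D(K, 7) = F.

P[1] = 1, P[2] = 5, P[3] = F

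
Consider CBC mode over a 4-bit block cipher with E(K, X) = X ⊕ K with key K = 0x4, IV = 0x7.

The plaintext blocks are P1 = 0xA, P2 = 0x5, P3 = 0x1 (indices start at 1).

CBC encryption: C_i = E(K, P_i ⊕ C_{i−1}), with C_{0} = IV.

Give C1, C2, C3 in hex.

C1: P1 ⊕ 0x7 = 0xD; E(K, 0xD) = 0x9.
C2: P2 ⊕ 0x9 = 0xC; E(K, 0xC) = 0x8.
C3: P3 ⊕ 0x8 = 0x9; E(K, 0x9) = 0xD.

C1 = 0x9, C2 = 0x8, C3 = 0xD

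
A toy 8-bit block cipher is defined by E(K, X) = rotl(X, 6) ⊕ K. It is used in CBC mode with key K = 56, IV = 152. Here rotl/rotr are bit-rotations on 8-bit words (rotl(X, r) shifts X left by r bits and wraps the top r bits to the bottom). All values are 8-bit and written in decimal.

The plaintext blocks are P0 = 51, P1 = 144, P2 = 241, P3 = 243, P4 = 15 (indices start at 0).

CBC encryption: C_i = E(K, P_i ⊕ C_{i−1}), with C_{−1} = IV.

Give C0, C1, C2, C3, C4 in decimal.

C0: P0 ⊕ 152 = 171; E(K, 171) = 210.
C1: P1 ⊕ 210 = 66; E(K, 66) = 168.
C2: P2 ⊕ 168 = 89; E(K, 89) = 110.
C3: P3 ⊕ 110 = 157; E(K, 157) = 95.
C4: P4 ⊕ 95 = 80; E(K, 80) = 44.

C0 = 210, C1 = 168, C2 = 110, C3 = 95, C4 = 44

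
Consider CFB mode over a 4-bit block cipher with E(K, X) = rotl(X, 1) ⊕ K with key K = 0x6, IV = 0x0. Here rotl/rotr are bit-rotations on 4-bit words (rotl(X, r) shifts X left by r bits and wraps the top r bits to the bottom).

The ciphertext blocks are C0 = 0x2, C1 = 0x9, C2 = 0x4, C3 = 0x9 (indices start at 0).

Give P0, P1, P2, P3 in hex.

P0 = 0x4, P1 = 0xB, P2 = 0x1, P3 = 0x7

CFB decryption: P_i = C_i ⊕ E(K, C_{i−1}), with C_{−1} = IV.
P0: E(K, 0x0) = 0x6; 0x2 ⊕ 0x6 = 0x4.
P1: E(K, 0x2) = 0x2; 0x9 ⊕ 0x2 = 0xB.
P2: E(K, 0x9) = 0x5; 0x4 ⊕ 0x5 = 0x1.
P3: E(K, 0x4) = 0xE; 0x9 ⊕ 0xE = 0x7.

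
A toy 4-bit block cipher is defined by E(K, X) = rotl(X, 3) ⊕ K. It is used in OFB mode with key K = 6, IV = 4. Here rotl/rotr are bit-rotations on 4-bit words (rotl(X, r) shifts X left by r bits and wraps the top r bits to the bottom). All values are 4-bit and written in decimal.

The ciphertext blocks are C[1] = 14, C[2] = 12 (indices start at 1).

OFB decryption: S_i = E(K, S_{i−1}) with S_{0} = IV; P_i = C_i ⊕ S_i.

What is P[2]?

P[1]: S = E(K, 4) = 4; 14 ⊕ 4 = 10.
P[2]: S = E(K, 4) = 4; 12 ⊕ 4 = 8.

P[2] = 8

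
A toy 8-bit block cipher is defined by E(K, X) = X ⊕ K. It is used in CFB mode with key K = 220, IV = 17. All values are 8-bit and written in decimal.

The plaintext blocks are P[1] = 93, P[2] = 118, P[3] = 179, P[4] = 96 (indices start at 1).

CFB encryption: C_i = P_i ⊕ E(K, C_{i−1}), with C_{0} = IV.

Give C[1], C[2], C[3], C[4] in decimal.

C[1] = 144, C[2] = 58, C[3] = 85, C[4] = 233

C[1]: E(K, 17) = 205; 93 ⊕ 205 = 144.
C[2]: E(K, 144) = 76; 118 ⊕ 76 = 58.
C[3]: E(K, 58) = 230; 179 ⊕ 230 = 85.
C[4]: E(K, 85) = 137; 96 ⊕ 137 = 233.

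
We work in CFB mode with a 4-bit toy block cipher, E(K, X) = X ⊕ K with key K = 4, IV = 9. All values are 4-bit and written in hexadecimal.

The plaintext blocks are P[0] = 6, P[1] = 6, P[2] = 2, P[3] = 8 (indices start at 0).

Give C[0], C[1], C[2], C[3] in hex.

CFB encryption: C_i = P_i ⊕ E(K, C_{i−1}), with C_{−1} = IV.
C[0]: E(K, 9) = D; 6 ⊕ D = B.
C[1]: E(K, B) = F; 6 ⊕ F = 9.
C[2]: E(K, 9) = D; 2 ⊕ D = F.
C[3]: E(K, F) = B; 8 ⊕ B = 3.

C[0] = B, C[1] = 9, C[2] = F, C[3] = 3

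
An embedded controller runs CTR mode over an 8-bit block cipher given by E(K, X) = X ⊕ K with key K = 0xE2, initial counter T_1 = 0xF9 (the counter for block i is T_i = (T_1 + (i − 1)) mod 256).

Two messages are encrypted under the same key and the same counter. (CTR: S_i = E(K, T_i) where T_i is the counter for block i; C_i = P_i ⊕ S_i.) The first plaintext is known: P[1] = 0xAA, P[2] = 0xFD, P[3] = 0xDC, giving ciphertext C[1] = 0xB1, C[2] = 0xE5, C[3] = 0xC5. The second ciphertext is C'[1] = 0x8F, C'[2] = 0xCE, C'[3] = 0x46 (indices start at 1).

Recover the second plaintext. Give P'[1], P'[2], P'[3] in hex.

P'[1] = 0x94, P'[2] = 0xD6, P'[3] = 0x5F

In CTR with a reused counter, both messages share the same keystream S_i, so C_i ⊕ C'_i = P_i ⊕ P'_i and thus P'_i = P_i ⊕ C_i ⊕ C'_i.
P'[1]: 0xAA ⊕ 0xB1 ⊕ 0x8F = 0x94.
P'[2]: 0xFD ⊕ 0xE5 ⊕ 0xCE = 0xD6.
P'[3]: 0xDC ⊕ 0xC5 ⊕ 0x46 = 0x5F.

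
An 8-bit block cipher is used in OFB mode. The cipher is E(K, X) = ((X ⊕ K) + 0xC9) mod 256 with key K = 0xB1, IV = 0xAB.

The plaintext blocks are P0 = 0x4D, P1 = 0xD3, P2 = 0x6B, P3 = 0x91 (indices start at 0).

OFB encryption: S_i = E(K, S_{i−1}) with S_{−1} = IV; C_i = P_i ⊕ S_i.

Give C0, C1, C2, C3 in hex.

C0: S = E(K, 0xAB) = 0xE3; 0x4D ⊕ 0xE3 = 0xAE.
C1: S = E(K, 0xE3) = 0x1B; 0xD3 ⊕ 0x1B = 0xC8.
C2: S = E(K, 0x1B) = 0x73; 0x6B ⊕ 0x73 = 0x18.
C3: S = E(K, 0x73) = 0x8B; 0x91 ⊕ 0x8B = 0x1A.

C0 = 0xAE, C1 = 0xC8, C2 = 0x18, C3 = 0x1A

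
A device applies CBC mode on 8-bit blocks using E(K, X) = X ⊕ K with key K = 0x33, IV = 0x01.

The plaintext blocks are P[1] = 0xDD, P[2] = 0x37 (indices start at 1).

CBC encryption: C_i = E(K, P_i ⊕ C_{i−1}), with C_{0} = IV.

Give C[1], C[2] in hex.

C[1]: P[1] ⊕ 0x01 = 0xDC; E(K, 0xDC) = 0xEF.
C[2]: P[2] ⊕ 0xEF = 0xD8; E(K, 0xD8) = 0xEB.

C[1] = 0xEF, C[2] = 0xEB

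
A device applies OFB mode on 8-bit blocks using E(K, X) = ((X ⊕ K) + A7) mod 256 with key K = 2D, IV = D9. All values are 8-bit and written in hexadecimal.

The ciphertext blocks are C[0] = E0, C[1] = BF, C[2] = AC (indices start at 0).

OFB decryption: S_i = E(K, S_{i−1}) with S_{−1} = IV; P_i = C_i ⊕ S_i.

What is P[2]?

P[2] = BB

P[0]: S = E(K, D9) = 9B; E0 ⊕ 9B = 7B.
P[1]: S = E(K, 9B) = 5D; BF ⊕ 5D = E2.
P[2]: S = E(K, 5D) = 17; AC ⊕ 17 = BB.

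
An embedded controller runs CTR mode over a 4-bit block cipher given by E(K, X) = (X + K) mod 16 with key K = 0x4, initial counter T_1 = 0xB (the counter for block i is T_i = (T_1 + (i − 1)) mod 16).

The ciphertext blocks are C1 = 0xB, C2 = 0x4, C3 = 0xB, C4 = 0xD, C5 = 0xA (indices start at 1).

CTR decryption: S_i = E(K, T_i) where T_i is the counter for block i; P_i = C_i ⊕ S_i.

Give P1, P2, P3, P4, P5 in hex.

P1 = 0x4, P2 = 0x4, P3 = 0xA, P4 = 0xF, P5 = 0x9

P1: T = 0xB, S = E(K, T) = 0xF; 0xB ⊕ 0xF = 0x4.
P2: T = 0xC, S = E(K, T) = 0x0; 0x4 ⊕ 0x0 = 0x4.
P3: T = 0xD, S = E(K, T) = 0x1; 0xB ⊕ 0x1 = 0xA.
P4: T = 0xE, S = E(K, T) = 0x2; 0xD ⊕ 0x2 = 0xF.
P5: T = 0xF, S = E(K, T) = 0x3; 0xA ⊕ 0x3 = 0x9.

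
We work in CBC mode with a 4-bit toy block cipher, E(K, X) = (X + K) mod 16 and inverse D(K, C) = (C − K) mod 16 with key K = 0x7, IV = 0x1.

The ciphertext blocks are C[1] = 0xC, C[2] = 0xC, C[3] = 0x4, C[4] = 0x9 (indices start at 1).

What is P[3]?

CBC decryption: P_i = D(K, C_i) ⊕ C_{i−1}, with C_{0} = IV.
P[3]: D(K, 0x4) = 0xD; 0xD ⊕ 0xC = 0x1.

P[3] = 0x1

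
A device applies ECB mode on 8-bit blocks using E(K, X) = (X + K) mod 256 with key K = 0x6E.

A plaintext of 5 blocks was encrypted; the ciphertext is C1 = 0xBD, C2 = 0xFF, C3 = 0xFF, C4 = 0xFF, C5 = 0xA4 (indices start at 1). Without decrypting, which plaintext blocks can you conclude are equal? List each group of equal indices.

ECB encrypts each block independently with the same key, so equal ciphertext blocks imply equal plaintext blocks.
C2 = C3 = C4 = 0xFF, so P2 = P3 = P4.

P2 = P3 = P4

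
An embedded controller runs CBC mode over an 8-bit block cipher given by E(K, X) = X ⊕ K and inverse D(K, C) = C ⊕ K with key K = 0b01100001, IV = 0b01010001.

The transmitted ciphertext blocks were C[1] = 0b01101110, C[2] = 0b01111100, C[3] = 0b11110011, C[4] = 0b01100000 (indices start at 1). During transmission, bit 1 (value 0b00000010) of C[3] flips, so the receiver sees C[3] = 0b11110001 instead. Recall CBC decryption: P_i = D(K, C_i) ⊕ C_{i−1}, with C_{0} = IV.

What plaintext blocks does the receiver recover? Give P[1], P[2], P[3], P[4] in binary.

P[1] = 0b01011110, P[2] = 0b01110011, P[3] = 0b11101100, P[4] = 0b11110000

Only C[3] changed, to 0b11110001. In CBC, a change in C_i garbles P_i and flips the same bit in P_{i+1}. Decrypting the received ciphertext:
P[1]: D(K, 0b01101110) = 0b00001111; 0b00001111 ⊕ 0b01010001 = 0b01011110.
P[2]: D(K, 0b01111100) = 0b00011101; 0b00011101 ⊕ 0b01101110 = 0b01110011.
P[3]: D(K, 0b11110001) = 0b10010000; 0b10010000 ⊕ 0b01111100 = 0b11101100.
P[4]: D(K, 0b01100000) = 0b00000001; 0b00000001 ⊕ 0b11110001 = 0b11110000.
Blocks that differ from the original plaintext: P[3], P[4].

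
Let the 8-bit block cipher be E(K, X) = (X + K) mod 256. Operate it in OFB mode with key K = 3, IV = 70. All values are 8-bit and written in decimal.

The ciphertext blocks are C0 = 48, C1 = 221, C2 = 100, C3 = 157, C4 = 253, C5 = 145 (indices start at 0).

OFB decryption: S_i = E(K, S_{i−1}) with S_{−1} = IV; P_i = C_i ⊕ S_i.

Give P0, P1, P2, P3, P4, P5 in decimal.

P0 = 121, P1 = 145, P2 = 43, P3 = 207, P4 = 168, P5 = 201

P0: S = E(K, 70) = 73; 48 ⊕ 73 = 121.
P1: S = E(K, 73) = 76; 221 ⊕ 76 = 145.
P2: S = E(K, 76) = 79; 100 ⊕ 79 = 43.
P3: S = E(K, 79) = 82; 157 ⊕ 82 = 207.
P4: S = E(K, 82) = 85; 253 ⊕ 85 = 168.
P5: S = E(K, 85) = 88; 145 ⊕ 88 = 201.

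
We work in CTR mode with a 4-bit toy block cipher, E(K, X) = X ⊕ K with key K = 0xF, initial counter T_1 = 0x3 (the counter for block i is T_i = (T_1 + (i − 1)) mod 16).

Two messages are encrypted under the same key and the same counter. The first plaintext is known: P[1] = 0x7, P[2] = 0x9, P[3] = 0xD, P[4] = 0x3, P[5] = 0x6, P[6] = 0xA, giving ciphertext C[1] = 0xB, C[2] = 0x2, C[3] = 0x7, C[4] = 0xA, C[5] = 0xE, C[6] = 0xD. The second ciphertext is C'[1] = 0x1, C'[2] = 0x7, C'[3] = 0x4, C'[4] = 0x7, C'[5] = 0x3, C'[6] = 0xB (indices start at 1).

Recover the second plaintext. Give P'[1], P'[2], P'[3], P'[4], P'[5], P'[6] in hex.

In CTR with a reused counter, both messages share the same keystream S_i, so C_i ⊕ C'_i = P_i ⊕ P'_i and thus P'_i = P_i ⊕ C_i ⊕ C'_i.
P'[1]: 0x7 ⊕ 0xB ⊕ 0x1 = 0xD.
P'[2]: 0x9 ⊕ 0x2 ⊕ 0x7 = 0xC.
P'[3]: 0xD ⊕ 0x7 ⊕ 0x4 = 0xE.
P'[4]: 0x3 ⊕ 0xA ⊕ 0x7 = 0xE.
P'[5]: 0x6 ⊕ 0xE ⊕ 0x3 = 0xB.
P'[6]: 0xA ⊕ 0xD ⊕ 0xB = 0xC.

P'[1] = 0xD, P'[2] = 0xC, P'[3] = 0xE, P'[4] = 0xE, P'[5] = 0xB, P'[6] = 0xC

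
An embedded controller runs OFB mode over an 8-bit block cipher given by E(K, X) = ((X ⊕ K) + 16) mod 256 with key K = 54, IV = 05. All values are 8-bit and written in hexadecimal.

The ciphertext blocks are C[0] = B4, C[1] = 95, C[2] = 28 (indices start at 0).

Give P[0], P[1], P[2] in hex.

P[0] = D3, P[1] = DC, P[2] = 1B

OFB decryption: S_i = E(K, S_{i−1}) with S_{−1} = IV; P_i = C_i ⊕ S_i.
P[0]: S = E(K, 05) = 67; B4 ⊕ 67 = D3.
P[1]: S = E(K, 67) = 49; 95 ⊕ 49 = DC.
P[2]: S = E(K, 49) = 33; 28 ⊕ 33 = 1B.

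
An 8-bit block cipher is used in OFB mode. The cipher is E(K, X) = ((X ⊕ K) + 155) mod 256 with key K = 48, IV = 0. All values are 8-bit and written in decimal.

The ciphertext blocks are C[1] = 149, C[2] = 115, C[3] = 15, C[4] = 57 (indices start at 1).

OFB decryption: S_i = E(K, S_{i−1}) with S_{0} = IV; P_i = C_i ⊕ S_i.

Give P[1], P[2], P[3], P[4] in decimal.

P[1]: S = E(K, 0) = 203; 149 ⊕ 203 = 94.
P[2]: S = E(K, 203) = 150; 115 ⊕ 150 = 229.
P[3]: S = E(K, 150) = 65; 15 ⊕ 65 = 78.
P[4]: S = E(K, 65) = 12; 57 ⊕ 12 = 53.

P[1] = 94, P[2] = 229, P[3] = 78, P[4] = 53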